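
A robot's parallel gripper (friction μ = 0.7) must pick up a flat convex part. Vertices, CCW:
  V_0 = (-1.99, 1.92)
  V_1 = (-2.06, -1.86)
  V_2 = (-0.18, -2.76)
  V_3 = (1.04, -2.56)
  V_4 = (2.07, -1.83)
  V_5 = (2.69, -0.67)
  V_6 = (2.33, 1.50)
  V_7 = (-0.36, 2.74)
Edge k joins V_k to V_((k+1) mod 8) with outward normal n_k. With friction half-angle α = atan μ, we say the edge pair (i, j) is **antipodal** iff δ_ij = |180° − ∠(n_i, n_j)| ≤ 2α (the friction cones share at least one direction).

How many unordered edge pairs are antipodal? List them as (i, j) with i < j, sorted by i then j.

count = 12; pairs: (0,3), (0,4), (0,5), (0,6), (1,5), (1,6), (1,7), (2,6), (2,7), (3,6), (3,7), (4,7)

α = atan 0.7 = 34.99°;  2α = 69.98°
n_0 = (-0.9998, +0.0185)
n_1 = (-0.4318, -0.9020)
n_2 = (+0.1618, -0.9868)
n_3 = (+0.5782, -0.8159)
n_4 = (+0.8819, -0.4714)
n_5 = (+0.9865, +0.1637)
n_6 = (+0.4186, +0.9082)
n_7 = (-0.4494, +0.8933)
  (0,1): δ = 114.52°  ·
  (0,2): δ = 79.63°  ·
  (0,3): δ = 53.61°  ✓
  (0,4): δ = 27.06°  ✓
  (0,5): δ = 10.48°  ✓
  (0,6): δ = 66.31°  ✓
  (0,7): δ = 117.77°  ·
  (1,2): δ = 145.11°  ·
  (1,3): δ = 119.09°  ·
  (1,4): δ = 92.54°  ·
  (1,5): δ = 55.00°  ✓
  (1,6): δ = 0.83°  ✓
  (1,7): δ = 52.29°  ✓
  (2,3): δ = 153.98°  ·
  (2,4): δ = 127.43°  ·
  (2,5): δ = 89.89°  ·
  (2,6): δ = 34.06°  ✓
  (2,7): δ = 17.40°  ✓
  (3,4): δ = 153.45°  ·
  (3,5): δ = 115.91°  ·
  (3,6): δ = 60.07°  ✓
  (3,7): δ = 8.62°  ✓
  (4,5): δ = 142.46°  ·
  (4,6): δ = 86.62°  ·
  (4,7): δ = 35.17°  ✓
  (5,6): δ = 124.17°  ·
  (5,7): δ = 72.71°  ·
  (6,7): δ = 128.55°  ·
antipodal pairs: 12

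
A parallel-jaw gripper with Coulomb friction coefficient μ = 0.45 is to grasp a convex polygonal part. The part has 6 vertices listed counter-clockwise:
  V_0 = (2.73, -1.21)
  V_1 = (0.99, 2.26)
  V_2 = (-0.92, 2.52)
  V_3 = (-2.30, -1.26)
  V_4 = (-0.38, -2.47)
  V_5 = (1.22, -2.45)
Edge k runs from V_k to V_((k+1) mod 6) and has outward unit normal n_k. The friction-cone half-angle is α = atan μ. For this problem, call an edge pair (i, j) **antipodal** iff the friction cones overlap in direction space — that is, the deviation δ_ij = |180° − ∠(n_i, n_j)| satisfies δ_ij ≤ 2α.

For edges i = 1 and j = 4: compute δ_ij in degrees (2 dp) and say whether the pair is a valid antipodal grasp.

α = atan 0.45 = 24.23°;  2α = 48.46°
edge 1: e_1 = (-1.91, +0.26);  n_1 = (+0.1349, +0.9909)
edge 4: e_4 = (+1.60, +0.02);  n_4 = (+0.0125, -0.9999)
∠(n_1, n_4) = 171.53°
δ = |180° − 171.53°| = 8.47°
8.47° ≤ 2α = 48.46°  →  valid

δ = 8.47°, valid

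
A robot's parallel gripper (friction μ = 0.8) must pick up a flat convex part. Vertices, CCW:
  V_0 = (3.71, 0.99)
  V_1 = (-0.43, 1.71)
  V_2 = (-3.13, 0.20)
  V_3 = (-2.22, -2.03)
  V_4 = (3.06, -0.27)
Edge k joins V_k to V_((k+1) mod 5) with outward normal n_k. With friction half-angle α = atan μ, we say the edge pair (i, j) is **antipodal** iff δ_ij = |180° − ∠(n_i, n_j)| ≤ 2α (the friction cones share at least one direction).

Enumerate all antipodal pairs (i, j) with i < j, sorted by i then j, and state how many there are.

α = atan 0.8 = 38.66°;  2α = 77.32°
n_0 = (+0.1713, +0.9852)
n_1 = (-0.4881, +0.8728)
n_2 = (-0.9259, -0.3778)
n_3 = (+0.3162, -0.9487)
n_4 = (+0.8887, -0.4585)
  (0,1): δ = 140.92°  ·
  (0,2): δ = 57.94°  ✓
  (0,3): δ = 28.30°  ✓
  (0,4): δ = 72.58°  ✓
  (1,2): δ = 97.02°  ·
  (1,3): δ = 10.78°  ✓
  (1,4): δ = 33.50°  ✓
  (2,3): δ = 93.76°  ·
  (2,4): δ = 49.49°  ✓
  (3,4): δ = 135.72°  ·
antipodal pairs: 6

count = 6; pairs: (0,2), (0,3), (0,4), (1,3), (1,4), (2,4)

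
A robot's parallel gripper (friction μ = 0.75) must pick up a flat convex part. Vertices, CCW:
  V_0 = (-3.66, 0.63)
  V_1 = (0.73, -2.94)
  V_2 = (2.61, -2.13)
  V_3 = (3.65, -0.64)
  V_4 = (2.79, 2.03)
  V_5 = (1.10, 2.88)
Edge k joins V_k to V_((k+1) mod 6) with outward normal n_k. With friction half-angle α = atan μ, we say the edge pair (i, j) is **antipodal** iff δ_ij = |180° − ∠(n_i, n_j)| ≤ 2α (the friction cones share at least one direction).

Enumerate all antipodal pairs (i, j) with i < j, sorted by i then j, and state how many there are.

count = 6; pairs: (0,3), (0,4), (0,5), (1,4), (1,5), (2,5)

α = atan 0.75 = 36.87°;  2α = 73.74°
n_0 = (-0.6309, -0.7758)
n_1 = (+0.3957, -0.9184)
n_2 = (+0.8200, -0.5724)
n_3 = (+0.9518, +0.3066)
n_4 = (+0.4493, +0.8934)
n_5 = (-0.4274, +0.9041)
  (0,1): δ = 117.57°  ·
  (0,2): δ = 85.80°  ·
  (0,3): δ = 33.03°  ✓
  (0,4): δ = 12.42°  ✓
  (0,5): δ = 64.42°  ✓
  (1,2): δ = 148.22°  ·
  (1,3): δ = 95.46°  ·
  (1,4): δ = 50.01°  ✓
  (1,5): δ = 1.99°  ✓
  (2,3): δ = 127.23°  ·
  (2,4): δ = 81.79°  ·
  (2,5): δ = 29.79°  ✓
  (3,4): δ = 134.55°  ·
  (3,5): δ = 82.55°  ·
  (4,5): δ = 128.00°  ·
antipodal pairs: 6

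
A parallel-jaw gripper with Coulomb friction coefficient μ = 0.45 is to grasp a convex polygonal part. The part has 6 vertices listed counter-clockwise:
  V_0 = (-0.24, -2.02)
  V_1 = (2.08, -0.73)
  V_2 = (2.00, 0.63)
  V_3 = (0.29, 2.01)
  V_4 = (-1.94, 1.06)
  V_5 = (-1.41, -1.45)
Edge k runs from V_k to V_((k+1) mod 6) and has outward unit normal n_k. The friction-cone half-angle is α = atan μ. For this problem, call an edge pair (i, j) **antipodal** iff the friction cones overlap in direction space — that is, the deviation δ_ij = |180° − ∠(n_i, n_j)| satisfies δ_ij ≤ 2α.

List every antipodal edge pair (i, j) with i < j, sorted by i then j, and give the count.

α = atan 0.45 = 24.23°;  2α = 48.46°
n_0 = (+0.4860, -0.8740)
n_1 = (+0.9983, +0.0587)
n_2 = (+0.6280, +0.7782)
n_3 = (-0.3919, +0.9200)
n_4 = (-0.9784, -0.2066)
n_5 = (-0.4380, -0.8990)
  (0,1): δ = 115.71°  ·
  (0,2): δ = 67.98°  ·
  (0,3): δ = 6.00°  ✓
  (0,4): δ = 72.85°  ·
  (0,5): δ = 124.95°  ·
  (1,2): δ = 132.27°  ·
  (1,3): δ = 70.29°  ·
  (1,4): δ = 8.56°  ✓
  (1,5): δ = 60.66°  ·
  (2,3): δ = 118.02°  ·
  (2,4): δ = 39.17°  ✓
  (2,5): δ = 12.93°  ✓
  (3,4): δ = 101.15°  ·
  (3,5): δ = 49.05°  ·
  (4,5): δ = 127.90°  ·
antipodal pairs: 4

count = 4; pairs: (0,3), (1,4), (2,4), (2,5)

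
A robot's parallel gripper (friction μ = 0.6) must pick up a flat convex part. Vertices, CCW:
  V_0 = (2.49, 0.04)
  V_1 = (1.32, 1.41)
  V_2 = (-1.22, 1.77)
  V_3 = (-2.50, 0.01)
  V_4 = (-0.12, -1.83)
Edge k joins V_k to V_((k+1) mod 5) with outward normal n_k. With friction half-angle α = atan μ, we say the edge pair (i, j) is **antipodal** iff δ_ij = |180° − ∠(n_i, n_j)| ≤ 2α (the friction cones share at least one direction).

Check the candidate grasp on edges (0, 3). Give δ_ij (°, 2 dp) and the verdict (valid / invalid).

δ = 11.79°, valid

α = atan 0.6 = 30.96°;  2α = 61.93°
edge 0: e_0 = (-1.17, +1.37);  n_0 = (+0.7604, +0.6494)
edge 3: e_3 = (+2.38, -1.84);  n_3 = (-0.6116, -0.7911)
∠(n_0, n_3) = 168.21°
δ = |180° − 168.21°| = 11.79°
11.79° ≤ 2α = 61.93°  →  valid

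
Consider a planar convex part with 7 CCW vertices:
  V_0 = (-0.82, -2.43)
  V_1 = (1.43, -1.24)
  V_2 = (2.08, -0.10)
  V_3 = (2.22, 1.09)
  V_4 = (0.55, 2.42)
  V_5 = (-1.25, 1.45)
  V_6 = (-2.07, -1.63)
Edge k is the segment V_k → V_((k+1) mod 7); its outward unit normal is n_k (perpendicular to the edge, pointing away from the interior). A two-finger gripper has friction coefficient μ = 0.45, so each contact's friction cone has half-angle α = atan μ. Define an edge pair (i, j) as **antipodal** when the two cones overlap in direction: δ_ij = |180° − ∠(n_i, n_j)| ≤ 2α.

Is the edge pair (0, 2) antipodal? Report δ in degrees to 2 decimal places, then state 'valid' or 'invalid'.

δ = 124.58°, invalid

α = atan 0.45 = 24.23°;  2α = 48.46°
edge 0: e_0 = (+2.25, +1.19);  n_0 = (+0.4675, -0.8840)
edge 2: e_2 = (+0.14, +1.19);  n_2 = (+0.9932, -0.1168)
∠(n_0, n_2) = 55.42°
δ = |180° − 55.42°| = 124.58°
124.58° > 2α = 48.46°  →  invalid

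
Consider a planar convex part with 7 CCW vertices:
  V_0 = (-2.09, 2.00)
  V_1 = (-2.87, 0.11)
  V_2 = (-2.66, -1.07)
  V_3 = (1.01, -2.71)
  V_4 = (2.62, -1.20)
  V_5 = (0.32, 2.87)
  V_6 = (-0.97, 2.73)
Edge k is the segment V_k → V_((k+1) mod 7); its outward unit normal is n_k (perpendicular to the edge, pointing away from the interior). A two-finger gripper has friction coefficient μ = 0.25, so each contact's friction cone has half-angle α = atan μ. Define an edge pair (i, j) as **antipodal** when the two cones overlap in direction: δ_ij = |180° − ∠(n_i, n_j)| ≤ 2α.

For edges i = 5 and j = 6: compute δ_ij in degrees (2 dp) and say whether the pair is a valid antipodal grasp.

δ = 153.10°, invalid

α = atan 0.25 = 14.04°;  2α = 28.07°
edge 5: e_5 = (-1.29, -0.14);  n_5 = (-0.1079, +0.9942)
edge 6: e_6 = (-1.12, -0.73);  n_6 = (-0.5460, +0.8378)
∠(n_5, n_6) = 26.90°
δ = |180° − 26.90°| = 153.10°
153.10° > 2α = 28.07°  →  invalid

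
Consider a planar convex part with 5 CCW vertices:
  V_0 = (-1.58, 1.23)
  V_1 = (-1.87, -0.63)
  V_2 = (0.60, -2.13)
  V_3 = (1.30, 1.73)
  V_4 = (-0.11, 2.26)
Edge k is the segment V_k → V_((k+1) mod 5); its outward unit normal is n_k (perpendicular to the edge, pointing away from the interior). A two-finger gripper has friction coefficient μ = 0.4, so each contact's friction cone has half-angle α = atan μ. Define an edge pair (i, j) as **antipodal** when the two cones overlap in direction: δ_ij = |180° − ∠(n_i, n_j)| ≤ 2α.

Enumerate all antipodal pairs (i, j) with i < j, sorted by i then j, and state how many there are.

count = 2; pairs: (0,2), (1,3)

α = atan 0.4 = 21.80°;  2α = 43.60°
n_0 = (-0.9881, +0.1541)
n_1 = (-0.5191, -0.8547)
n_2 = (+0.9840, -0.1784)
n_3 = (+0.3519, +0.9361)
n_4 = (-0.5738, +0.8190)
  (0,1): δ = 112.41°  ·
  (0,2): δ = 1.42°  ✓
  (0,3): δ = 78.26°  ·
  (0,4): δ = 133.88°  ·
  (1,2): δ = 69.01°  ·
  (1,3): δ = 10.67°  ✓
  (1,4): δ = 66.29°  ·
  (2,3): δ = 100.32°  ·
  (2,4): δ = 44.70°  ·
  (3,4): δ = 124.38°  ·
antipodal pairs: 2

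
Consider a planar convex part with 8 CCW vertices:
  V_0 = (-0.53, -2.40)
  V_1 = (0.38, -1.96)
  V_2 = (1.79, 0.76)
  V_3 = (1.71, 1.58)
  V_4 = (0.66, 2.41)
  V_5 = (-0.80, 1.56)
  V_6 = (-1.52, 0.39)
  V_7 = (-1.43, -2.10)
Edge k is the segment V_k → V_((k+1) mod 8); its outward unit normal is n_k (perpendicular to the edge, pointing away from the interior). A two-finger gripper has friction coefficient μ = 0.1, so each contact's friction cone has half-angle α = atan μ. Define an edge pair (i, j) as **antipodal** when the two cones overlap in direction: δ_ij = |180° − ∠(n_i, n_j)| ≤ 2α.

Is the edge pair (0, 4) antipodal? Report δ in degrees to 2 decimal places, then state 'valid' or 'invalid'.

δ = 4.40°, valid

α = atan 0.1 = 5.71°;  2α = 11.42°
edge 0: e_0 = (+0.91, +0.44);  n_0 = (+0.4353, -0.9003)
edge 4: e_4 = (-1.46, -0.85);  n_4 = (-0.5031, +0.8642)
∠(n_0, n_4) = 175.60°
δ = |180° − 175.60°| = 4.40°
4.40° ≤ 2α = 11.42°  →  valid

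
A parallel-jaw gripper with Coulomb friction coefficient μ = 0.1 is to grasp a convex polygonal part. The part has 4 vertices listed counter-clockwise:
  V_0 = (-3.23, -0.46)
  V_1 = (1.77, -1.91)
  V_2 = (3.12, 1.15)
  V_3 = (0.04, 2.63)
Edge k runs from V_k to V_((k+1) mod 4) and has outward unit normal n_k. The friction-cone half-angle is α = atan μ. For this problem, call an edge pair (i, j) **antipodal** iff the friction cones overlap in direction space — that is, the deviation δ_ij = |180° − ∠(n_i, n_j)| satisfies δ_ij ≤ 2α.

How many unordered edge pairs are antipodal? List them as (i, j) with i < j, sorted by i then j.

count = 1; pairs: (0,2)

α = atan 0.1 = 5.71°;  2α = 11.42°
n_0 = (-0.2785, -0.9604)
n_1 = (+0.9149, -0.4036)
n_2 = (+0.4331, +0.9013)
n_3 = (-0.6868, +0.7268)
  (0,1): δ = 97.63°  ·
  (0,2): δ = 9.49°  ✓
  (0,3): δ = 59.55°  ·
  (1,2): δ = 91.86°  ·
  (1,3): δ = 22.82°  ·
  (2,3): δ = 110.96°  ·
antipodal pairs: 1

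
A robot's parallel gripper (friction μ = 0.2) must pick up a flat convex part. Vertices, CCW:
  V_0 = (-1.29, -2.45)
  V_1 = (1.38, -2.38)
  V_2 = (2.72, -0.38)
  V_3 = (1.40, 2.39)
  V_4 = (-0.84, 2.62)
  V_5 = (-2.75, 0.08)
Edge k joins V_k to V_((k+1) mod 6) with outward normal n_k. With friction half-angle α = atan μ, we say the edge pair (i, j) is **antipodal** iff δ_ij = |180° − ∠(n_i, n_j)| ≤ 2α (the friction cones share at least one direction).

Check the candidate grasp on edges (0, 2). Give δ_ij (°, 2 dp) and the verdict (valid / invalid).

α = atan 0.2 = 11.31°;  2α = 22.62°
edge 0: e_0 = (+2.67, +0.07);  n_0 = (+0.0262, -0.9997)
edge 2: e_2 = (-1.32, +2.77);  n_2 = (+0.9027, +0.4302)
∠(n_0, n_2) = 113.98°
δ = |180° − 113.98°| = 66.02°
66.02° > 2α = 22.62°  →  invalid

δ = 66.02°, invalid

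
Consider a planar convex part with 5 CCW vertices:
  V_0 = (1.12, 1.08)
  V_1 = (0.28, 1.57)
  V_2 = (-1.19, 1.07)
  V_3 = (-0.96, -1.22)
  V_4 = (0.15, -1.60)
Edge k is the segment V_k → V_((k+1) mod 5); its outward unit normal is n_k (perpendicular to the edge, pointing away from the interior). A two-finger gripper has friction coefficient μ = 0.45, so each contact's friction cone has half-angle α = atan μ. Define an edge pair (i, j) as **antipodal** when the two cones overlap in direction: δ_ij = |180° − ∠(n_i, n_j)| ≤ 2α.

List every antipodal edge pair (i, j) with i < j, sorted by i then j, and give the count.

α = atan 0.45 = 24.23°;  2α = 48.46°
n_0 = (+0.5039, +0.8638)
n_1 = (-0.3220, +0.9467)
n_2 = (-0.9950, -0.0999)
n_3 = (-0.3239, -0.9461)
n_4 = (+0.9403, -0.3403)
  (0,1): δ = 130.96°  ·
  (0,2): δ = 54.01°  ·
  (0,3): δ = 11.36°  ✓
  (0,4): δ = 100.36°  ·
  (1,2): δ = 103.05°  ·
  (1,3): δ = 37.68°  ✓
  (1,4): δ = 51.32°  ·
  (2,3): δ = 114.63°  ·
  (2,4): δ = 25.63°  ✓
  (3,4): δ = 91.00°  ·
antipodal pairs: 3

count = 3; pairs: (0,3), (1,3), (2,4)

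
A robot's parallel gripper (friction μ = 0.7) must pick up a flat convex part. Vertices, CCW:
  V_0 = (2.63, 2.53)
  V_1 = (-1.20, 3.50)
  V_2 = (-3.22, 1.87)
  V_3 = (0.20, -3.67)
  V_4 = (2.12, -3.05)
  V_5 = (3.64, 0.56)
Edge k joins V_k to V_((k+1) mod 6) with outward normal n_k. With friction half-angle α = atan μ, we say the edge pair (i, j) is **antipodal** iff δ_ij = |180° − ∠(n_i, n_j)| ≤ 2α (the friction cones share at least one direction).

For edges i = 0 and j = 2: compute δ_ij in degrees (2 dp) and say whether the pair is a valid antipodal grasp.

δ = 44.10°, valid

α = atan 0.7 = 34.99°;  2α = 69.98°
edge 0: e_0 = (-3.83, +0.97);  n_0 = (+0.2455, +0.9694)
edge 2: e_2 = (+3.42, -5.54);  n_2 = (-0.8509, -0.5253)
∠(n_0, n_2) = 135.90°
δ = |180° − 135.90°| = 44.10°
44.10° ≤ 2α = 69.98°  →  valid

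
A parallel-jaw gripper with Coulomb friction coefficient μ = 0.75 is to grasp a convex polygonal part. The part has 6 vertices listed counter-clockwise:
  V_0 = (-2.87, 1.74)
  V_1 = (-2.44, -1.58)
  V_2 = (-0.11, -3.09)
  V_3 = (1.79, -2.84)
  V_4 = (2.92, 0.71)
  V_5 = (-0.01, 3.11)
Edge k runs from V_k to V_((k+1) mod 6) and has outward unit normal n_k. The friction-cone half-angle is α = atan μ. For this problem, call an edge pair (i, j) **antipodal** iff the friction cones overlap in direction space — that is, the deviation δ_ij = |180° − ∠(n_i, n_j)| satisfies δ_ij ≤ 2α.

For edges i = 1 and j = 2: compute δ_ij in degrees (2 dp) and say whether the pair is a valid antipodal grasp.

δ = 139.56°, invalid

α = atan 0.75 = 36.87°;  2α = 73.74°
edge 1: e_1 = (+2.33, -1.51);  n_1 = (-0.5438, -0.8392)
edge 2: e_2 = (+1.90, +0.25);  n_2 = (+0.1305, -0.9915)
∠(n_1, n_2) = 40.44°
δ = |180° − 40.44°| = 139.56°
139.56° > 2α = 73.74°  →  invalid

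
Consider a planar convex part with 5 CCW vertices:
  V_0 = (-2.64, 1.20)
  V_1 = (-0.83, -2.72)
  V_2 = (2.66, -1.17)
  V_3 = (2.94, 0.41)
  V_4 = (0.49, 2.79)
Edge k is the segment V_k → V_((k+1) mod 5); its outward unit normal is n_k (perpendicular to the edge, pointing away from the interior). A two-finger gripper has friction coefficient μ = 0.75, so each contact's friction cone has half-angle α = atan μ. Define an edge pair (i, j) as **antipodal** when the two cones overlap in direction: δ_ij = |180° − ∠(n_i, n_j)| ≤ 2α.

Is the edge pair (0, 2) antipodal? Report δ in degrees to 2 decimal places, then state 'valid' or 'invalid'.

α = atan 0.75 = 36.87°;  2α = 73.74°
edge 0: e_0 = (+1.81, -3.92);  n_0 = (-0.9079, -0.4192)
edge 2: e_2 = (+0.28, +1.58);  n_2 = (+0.9847, -0.1745)
∠(n_0, n_2) = 145.17°
δ = |180° − 145.17°| = 34.83°
34.83° ≤ 2α = 73.74°  →  valid

δ = 34.83°, valid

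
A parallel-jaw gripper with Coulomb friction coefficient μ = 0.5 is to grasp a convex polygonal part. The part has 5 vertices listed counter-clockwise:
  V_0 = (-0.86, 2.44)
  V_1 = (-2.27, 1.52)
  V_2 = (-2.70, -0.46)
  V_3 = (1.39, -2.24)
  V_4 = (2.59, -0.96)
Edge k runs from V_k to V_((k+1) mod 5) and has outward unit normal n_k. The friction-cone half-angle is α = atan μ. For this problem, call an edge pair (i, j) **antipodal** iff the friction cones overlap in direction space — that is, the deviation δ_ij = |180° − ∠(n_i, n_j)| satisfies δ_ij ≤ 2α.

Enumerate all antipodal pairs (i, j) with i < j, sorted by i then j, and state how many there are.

α = atan 0.5 = 26.57°;  2α = 53.13°
n_0 = (-0.5464, +0.8375)
n_1 = (-0.9772, +0.2122)
n_2 = (-0.3991, -0.9169)
n_3 = (+0.7295, -0.6839)
n_4 = (+0.7019, +0.7122)
  (0,1): δ = 135.38°  ·
  (0,2): δ = 56.64°  ·
  (0,3): δ = 13.72°  ✓
  (0,4): δ = 102.29°  ·
  (1,2): δ = 101.27°  ·
  (1,3): δ = 30.90°  ✓
  (1,4): δ = 57.67°  ·
  (2,3): δ = 109.63°  ·
  (2,4): δ = 21.06°  ✓
  (3,4): δ = 91.43°  ·
antipodal pairs: 3

count = 3; pairs: (0,3), (1,3), (2,4)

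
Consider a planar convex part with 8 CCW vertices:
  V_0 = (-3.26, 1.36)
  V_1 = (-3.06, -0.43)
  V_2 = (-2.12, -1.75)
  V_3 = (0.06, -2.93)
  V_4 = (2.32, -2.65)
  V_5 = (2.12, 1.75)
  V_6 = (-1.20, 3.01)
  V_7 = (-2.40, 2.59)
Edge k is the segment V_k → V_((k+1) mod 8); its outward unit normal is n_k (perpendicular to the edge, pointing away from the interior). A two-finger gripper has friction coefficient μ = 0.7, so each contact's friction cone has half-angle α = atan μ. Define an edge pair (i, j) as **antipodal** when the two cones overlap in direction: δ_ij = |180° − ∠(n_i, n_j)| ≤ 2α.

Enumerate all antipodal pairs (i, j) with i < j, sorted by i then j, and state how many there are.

count = 11; pairs: (0,4), (0,5), (1,4), (1,5), (2,4), (2,5), (2,6), (3,5), (3,6), (3,7), (4,7)

α = atan 0.7 = 34.99°;  2α = 69.98°
n_0 = (-0.9938, -0.1110)
n_1 = (-0.8146, -0.5801)
n_2 = (-0.4760, -0.8794)
n_3 = (+0.1230, -0.9924)
n_4 = (+0.9990, +0.0454)
n_5 = (+0.3548, +0.9349)
n_6 = (-0.3304, +0.9439)
n_7 = (-0.8195, +0.5730)
  (0,1): δ = 150.92°  ·
  (0,2): δ = 124.80°  ·
  (0,3): δ = 89.31°  ·
  (0,4): δ = 3.77°  ✓
  (0,5): δ = 62.84°  ✓
  (0,6): δ = 102.91°  ·
  (0,7): δ = 138.66°  ·
  (1,2): δ = 153.88°  ·
  (1,3): δ = 118.39°  ·
  (1,4): δ = 32.85°  ✓
  (1,5): δ = 33.76°  ✓
  (1,6): δ = 73.83°  ·
  (1,7): δ = 109.58°  ·
  (2,3): δ = 144.51°  ·
  (2,4): δ = 58.97°  ✓
  (2,5): δ = 7.64°  ✓
  (2,6): δ = 47.72°  ✓
  (2,7): δ = 83.47°  ·
  (3,4): δ = 94.46°  ·
  (3,5): δ = 27.85°  ✓
  (3,6): δ = 12.23°  ✓
  (3,7): δ = 47.98°  ✓
  (4,5): δ = 113.39°  ·
  (4,6): δ = 73.31°  ·
  (4,7): δ = 37.56°  ✓
  (5,6): δ = 139.93°  ·
  (5,7): δ = 104.18°  ·
  (6,7): δ = 144.25°  ·
antipodal pairs: 11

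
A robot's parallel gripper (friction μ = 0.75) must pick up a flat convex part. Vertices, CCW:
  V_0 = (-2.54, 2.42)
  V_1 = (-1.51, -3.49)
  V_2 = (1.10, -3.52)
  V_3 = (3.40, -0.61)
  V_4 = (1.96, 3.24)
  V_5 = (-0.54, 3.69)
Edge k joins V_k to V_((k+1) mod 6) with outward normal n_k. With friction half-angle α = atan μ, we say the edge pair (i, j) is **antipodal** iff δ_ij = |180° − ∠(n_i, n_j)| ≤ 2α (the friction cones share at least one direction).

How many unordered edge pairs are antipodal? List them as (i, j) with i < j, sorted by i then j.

count = 8; pairs: (0,2), (0,3), (0,4), (1,3), (1,4), (1,5), (2,4), (2,5)

α = atan 0.75 = 36.87°;  2α = 73.74°
n_0 = (-0.9852, -0.1717)
n_1 = (-0.0115, -0.9999)
n_2 = (+0.7845, -0.6201)
n_3 = (+0.9366, +0.3503)
n_4 = (+0.1772, +0.9842)
n_5 = (-0.5361, +0.8442)
  (0,1): δ = 100.54°  ·
  (0,2): δ = 48.21°  ✓
  (0,3): δ = 10.62°  ✓
  (0,4): δ = 69.91°  ✓
  (0,5): δ = 112.53°  ·
  (1,2): δ = 127.66°  ·
  (1,3): δ = 68.83°  ✓
  (1,4): δ = 9.55°  ✓
  (1,5): δ = 33.07°  ✓
  (2,3): δ = 121.17°  ·
  (2,4): δ = 61.88°  ✓
  (2,5): δ = 19.26°  ✓
  (3,4): δ = 120.71°  ·
  (3,5): δ = 78.09°  ·
  (4,5): δ = 137.38°  ·
antipodal pairs: 8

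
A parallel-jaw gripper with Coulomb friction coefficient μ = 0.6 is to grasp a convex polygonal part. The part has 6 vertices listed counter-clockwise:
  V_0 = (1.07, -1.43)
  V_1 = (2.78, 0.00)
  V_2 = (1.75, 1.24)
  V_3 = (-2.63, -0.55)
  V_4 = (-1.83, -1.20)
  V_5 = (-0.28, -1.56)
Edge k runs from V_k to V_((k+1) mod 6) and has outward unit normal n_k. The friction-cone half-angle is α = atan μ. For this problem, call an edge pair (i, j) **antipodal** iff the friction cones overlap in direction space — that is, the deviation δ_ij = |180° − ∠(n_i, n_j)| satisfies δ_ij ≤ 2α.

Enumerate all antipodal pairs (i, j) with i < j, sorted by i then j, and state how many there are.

α = atan 0.6 = 30.96°;  2α = 61.93°
n_0 = (+0.6415, -0.7671)
n_1 = (+0.7692, +0.6390)
n_2 = (-0.3783, +0.9257)
n_3 = (-0.6306, -0.7761)
n_4 = (-0.2262, -0.9741)
n_5 = (+0.0959, -0.9954)
  (0,1): δ = 90.19°  ·
  (0,2): δ = 17.68°  ✓
  (0,3): δ = 101.00°  ·
  (0,4): δ = 127.02°  ·
  (0,5): δ = 145.60°  ·
  (1,2): δ = 107.49°  ·
  (1,3): δ = 11.19°  ✓
  (1,4): δ = 37.21°  ✓
  (1,5): δ = 55.79°  ✓
  (2,3): δ = 61.32°  ✓
  (2,4): δ = 35.30°  ✓
  (2,5): δ = 16.73°  ✓
  (3,4): δ = 153.98°  ·
  (3,5): δ = 135.41°  ·
  (4,5): δ = 161.42°  ·
antipodal pairs: 7

count = 7; pairs: (0,2), (1,3), (1,4), (1,5), (2,3), (2,4), (2,5)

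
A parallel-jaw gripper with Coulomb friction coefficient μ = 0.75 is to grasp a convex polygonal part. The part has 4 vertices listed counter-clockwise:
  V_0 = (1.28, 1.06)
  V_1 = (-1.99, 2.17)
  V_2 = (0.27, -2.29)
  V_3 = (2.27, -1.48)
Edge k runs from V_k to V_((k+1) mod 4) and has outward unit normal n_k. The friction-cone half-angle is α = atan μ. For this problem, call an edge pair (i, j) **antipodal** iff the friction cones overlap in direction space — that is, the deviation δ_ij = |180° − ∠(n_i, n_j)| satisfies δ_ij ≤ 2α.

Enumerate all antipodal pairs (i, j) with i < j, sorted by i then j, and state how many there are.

α = atan 0.75 = 36.87°;  2α = 73.74°
n_0 = (+0.3214, +0.9469)
n_1 = (-0.8920, -0.4520)
n_2 = (+0.3754, -0.9269)
n_3 = (+0.9317, +0.3632)
  (0,1): δ = 44.38°  ✓
  (0,2): δ = 40.80°  ✓
  (0,3): δ = 130.04°  ·
  (1,2): δ = 94.82°  ·
  (1,3): δ = 5.58°  ✓
  (2,3): δ = 90.75°  ·
antipodal pairs: 3

count = 3; pairs: (0,1), (0,2), (1,3)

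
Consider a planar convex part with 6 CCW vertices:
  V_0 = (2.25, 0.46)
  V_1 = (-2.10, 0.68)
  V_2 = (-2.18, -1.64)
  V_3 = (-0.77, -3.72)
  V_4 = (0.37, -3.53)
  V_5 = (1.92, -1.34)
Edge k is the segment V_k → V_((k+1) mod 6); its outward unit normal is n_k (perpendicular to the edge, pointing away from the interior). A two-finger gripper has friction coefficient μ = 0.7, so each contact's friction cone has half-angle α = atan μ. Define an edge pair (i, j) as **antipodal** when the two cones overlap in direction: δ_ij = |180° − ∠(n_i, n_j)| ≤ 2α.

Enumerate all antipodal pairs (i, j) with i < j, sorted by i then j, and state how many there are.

α = atan 0.7 = 34.99°;  2α = 69.98°
n_0 = (+0.0505, +0.9987)
n_1 = (-0.9994, +0.0345)
n_2 = (-0.8277, -0.5611)
n_3 = (+0.1644, -0.9864)
n_4 = (+0.8162, -0.5777)
n_5 = (+0.9836, -0.1803)
  (0,1): δ = 89.08°  ·
  (0,2): δ = 52.97°  ✓
  (0,3): δ = 12.36°  ✓
  (0,4): δ = 57.61°  ✓
  (0,5): δ = 82.51°  ·
  (1,2): δ = 143.89°  ·
  (1,3): δ = 78.56°  ·
  (1,4): δ = 33.31°  ✓
  (1,5): δ = 8.41°  ✓
  (2,3): δ = 114.67°  ·
  (2,4): δ = 69.42°  ✓
  (2,5): δ = 44.52°  ✓
  (3,4): δ = 134.75°  ·
  (3,5): δ = 109.85°  ·
  (4,5): δ = 155.10°  ·
antipodal pairs: 7

count = 7; pairs: (0,2), (0,3), (0,4), (1,4), (1,5), (2,4), (2,5)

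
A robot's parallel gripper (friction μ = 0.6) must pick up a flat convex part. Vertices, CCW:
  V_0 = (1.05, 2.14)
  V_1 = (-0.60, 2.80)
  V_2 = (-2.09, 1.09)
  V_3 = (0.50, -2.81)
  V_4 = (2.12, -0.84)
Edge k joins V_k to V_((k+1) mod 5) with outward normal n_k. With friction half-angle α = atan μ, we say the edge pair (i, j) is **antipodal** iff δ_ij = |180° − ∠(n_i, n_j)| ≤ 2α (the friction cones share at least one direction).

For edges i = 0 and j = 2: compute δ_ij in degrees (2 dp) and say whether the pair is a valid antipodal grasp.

α = atan 0.6 = 30.96°;  2α = 61.93°
edge 0: e_0 = (-1.65, +0.66);  n_0 = (+0.3714, +0.9285)
edge 2: e_2 = (+2.59, -3.90);  n_2 = (-0.8330, -0.5532)
∠(n_0, n_2) = 145.39°
δ = |180° − 145.39°| = 34.61°
34.61° ≤ 2α = 61.93°  →  valid

δ = 34.61°, valid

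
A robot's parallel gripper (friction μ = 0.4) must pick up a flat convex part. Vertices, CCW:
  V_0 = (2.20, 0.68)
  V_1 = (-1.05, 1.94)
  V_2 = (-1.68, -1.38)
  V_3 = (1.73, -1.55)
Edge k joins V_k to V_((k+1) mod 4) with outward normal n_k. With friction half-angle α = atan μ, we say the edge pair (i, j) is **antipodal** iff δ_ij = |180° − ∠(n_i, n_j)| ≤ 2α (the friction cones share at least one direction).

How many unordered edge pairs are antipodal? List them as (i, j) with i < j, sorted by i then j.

count = 2; pairs: (0,2), (1,3)

α = atan 0.4 = 21.80°;  2α = 43.60°
n_0 = (+0.3615, +0.9324)
n_1 = (-0.9825, +0.1864)
n_2 = (-0.0498, -0.9988)
n_3 = (+0.9785, -0.2062)
  (0,1): δ = 79.55°  ·
  (0,2): δ = 18.34°  ✓
  (0,3): δ = 99.29°  ·
  (1,2): δ = 82.11°  ·
  (1,3): δ = 1.16°  ✓
  (2,3): δ = 99.05°  ·
antipodal pairs: 2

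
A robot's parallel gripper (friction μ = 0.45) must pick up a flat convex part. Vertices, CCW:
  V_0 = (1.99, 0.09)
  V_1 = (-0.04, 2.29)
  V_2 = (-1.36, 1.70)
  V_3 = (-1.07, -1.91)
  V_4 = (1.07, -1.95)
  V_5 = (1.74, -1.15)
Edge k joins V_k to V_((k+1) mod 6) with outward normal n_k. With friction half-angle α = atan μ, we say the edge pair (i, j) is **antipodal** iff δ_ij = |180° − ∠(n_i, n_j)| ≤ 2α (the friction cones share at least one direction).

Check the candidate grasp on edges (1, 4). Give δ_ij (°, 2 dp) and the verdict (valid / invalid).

α = atan 0.45 = 24.23°;  2α = 48.46°
edge 1: e_1 = (-1.32, -0.59);  n_1 = (-0.4081, +0.9130)
edge 4: e_4 = (+0.67, +0.80);  n_4 = (+0.7666, -0.6421)
∠(n_1, n_4) = 154.03°
δ = |180° − 154.03°| = 25.97°
25.97° ≤ 2α = 48.46°  →  valid

δ = 25.97°, valid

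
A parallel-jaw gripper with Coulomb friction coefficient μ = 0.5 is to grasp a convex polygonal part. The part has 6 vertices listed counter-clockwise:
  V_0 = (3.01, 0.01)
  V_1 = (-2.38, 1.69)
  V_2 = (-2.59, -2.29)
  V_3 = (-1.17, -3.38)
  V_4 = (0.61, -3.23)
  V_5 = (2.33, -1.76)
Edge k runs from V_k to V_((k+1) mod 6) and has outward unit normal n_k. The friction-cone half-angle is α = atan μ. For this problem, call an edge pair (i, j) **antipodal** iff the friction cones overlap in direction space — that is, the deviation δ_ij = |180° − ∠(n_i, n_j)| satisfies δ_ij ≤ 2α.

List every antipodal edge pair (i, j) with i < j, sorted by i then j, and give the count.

count = 4; pairs: (0,2), (0,3), (1,4), (1,5)

α = atan 0.5 = 26.57°;  2α = 53.13°
n_0 = (+0.2976, +0.9547)
n_1 = (-0.9986, +0.0527)
n_2 = (-0.6089, -0.7932)
n_3 = (+0.0840, -0.9965)
n_4 = (+0.6497, -0.7602)
n_5 = (+0.9335, -0.3586)
  (0,1): δ = 75.71°  ·
  (0,2): δ = 20.20°  ✓
  (0,3): δ = 22.13°  ✓
  (0,4): δ = 57.83°  ·
  (0,5): δ = 86.30°  ·
  (1,2): δ = 124.49°  ·
  (1,3): δ = 82.16°  ·
  (1,4): δ = 46.46°  ✓
  (1,5): δ = 18.00°  ✓
  (2,3): δ = 137.67°  ·
  (2,4): δ = 101.97°  ·
  (2,5): δ = 73.51°  ·
  (3,4): δ = 144.30°  ·
  (3,5): δ = 115.83°  ·
  (4,5): δ = 151.53°  ·
antipodal pairs: 4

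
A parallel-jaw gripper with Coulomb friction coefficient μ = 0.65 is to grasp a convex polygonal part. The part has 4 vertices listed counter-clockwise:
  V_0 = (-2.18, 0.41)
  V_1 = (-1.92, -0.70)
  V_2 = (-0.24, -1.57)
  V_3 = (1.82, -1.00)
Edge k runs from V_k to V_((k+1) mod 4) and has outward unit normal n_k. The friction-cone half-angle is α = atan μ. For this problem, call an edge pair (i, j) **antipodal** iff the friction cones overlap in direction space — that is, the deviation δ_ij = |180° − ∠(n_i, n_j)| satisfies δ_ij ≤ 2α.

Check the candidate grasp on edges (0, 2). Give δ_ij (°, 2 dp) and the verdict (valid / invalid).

α = atan 0.65 = 33.02°;  2α = 66.05°
edge 0: e_0 = (+0.26, -1.11);  n_0 = (-0.9736, -0.2281)
edge 2: e_2 = (+2.06, +0.57);  n_2 = (+0.2667, -0.9638)
∠(n_0, n_2) = 92.28°
δ = |180° − 92.28°| = 87.72°
87.72° > 2α = 66.05°  →  invalid

δ = 87.72°, invalid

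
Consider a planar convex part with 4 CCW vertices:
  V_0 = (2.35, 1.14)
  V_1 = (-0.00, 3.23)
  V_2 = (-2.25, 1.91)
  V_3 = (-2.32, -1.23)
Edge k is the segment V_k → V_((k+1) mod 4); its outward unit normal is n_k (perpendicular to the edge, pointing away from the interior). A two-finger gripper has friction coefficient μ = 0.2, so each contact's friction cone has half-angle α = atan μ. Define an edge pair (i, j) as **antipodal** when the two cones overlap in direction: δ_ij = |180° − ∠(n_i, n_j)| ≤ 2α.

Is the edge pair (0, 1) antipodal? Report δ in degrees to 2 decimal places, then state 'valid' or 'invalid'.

δ = 107.95°, invalid

α = atan 0.2 = 11.31°;  2α = 22.62°
edge 0: e_0 = (-2.35, +2.09);  n_0 = (+0.6646, +0.7472)
edge 1: e_1 = (-2.25, -1.32);  n_1 = (-0.5060, +0.8625)
∠(n_0, n_1) = 72.05°
δ = |180° − 72.05°| = 107.95°
107.95° > 2α = 22.62°  →  invalid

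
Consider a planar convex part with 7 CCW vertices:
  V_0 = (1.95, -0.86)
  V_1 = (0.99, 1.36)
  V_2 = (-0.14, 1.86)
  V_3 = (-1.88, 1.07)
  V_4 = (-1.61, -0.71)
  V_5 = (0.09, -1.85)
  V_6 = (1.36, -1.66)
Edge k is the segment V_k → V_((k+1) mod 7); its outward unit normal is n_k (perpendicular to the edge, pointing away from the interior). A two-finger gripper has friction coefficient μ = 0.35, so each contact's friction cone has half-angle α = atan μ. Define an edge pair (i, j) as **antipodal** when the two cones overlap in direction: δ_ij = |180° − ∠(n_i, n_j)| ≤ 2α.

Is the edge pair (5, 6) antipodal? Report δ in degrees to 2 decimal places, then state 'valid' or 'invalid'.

δ = 134.92°, invalid

α = atan 0.35 = 19.29°;  2α = 38.58°
edge 5: e_5 = (+1.27, +0.19);  n_5 = (+0.1480, -0.9890)
edge 6: e_6 = (+0.59, +0.80);  n_6 = (+0.8048, -0.5935)
∠(n_5, n_6) = 45.08°
δ = |180° − 45.08°| = 134.92°
134.92° > 2α = 38.58°  →  invalid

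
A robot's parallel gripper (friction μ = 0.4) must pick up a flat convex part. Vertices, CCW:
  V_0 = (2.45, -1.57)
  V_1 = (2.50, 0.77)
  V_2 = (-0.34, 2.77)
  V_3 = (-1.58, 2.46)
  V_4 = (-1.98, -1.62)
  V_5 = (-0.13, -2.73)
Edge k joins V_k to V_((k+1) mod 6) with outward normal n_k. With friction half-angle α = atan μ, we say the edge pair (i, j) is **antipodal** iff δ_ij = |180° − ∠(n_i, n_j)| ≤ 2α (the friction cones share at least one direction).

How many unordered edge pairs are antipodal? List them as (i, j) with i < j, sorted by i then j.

count = 3; pairs: (0,3), (1,4), (2,5)

α = atan 0.4 = 21.80°;  2α = 43.60°
n_0 = (+0.9998, -0.0214)
n_1 = (+0.5758, +0.8176)
n_2 = (-0.2425, +0.9701)
n_3 = (-0.9952, +0.0976)
n_4 = (-0.5145, -0.8575)
n_5 = (+0.4101, -0.9121)
  (0,1): δ = 123.93°  ·
  (0,2): δ = 74.74°  ·
  (0,3): δ = 4.38°  ✓
  (0,4): δ = 60.26°  ·
  (0,5): δ = 115.43°  ·
  (1,2): δ = 130.81°  ·
  (1,3): δ = 60.45°  ·
  (1,4): δ = 4.19°  ✓
  (1,5): δ = 59.36°  ·
  (2,3): δ = 109.64°  ·
  (2,4): δ = 45.00°  ·
  (2,5): δ = 10.17°  ✓
  (3,4): δ = 115.36°  ·
  (3,5): δ = 60.19°  ·
  (4,5): δ = 124.83°  ·
antipodal pairs: 3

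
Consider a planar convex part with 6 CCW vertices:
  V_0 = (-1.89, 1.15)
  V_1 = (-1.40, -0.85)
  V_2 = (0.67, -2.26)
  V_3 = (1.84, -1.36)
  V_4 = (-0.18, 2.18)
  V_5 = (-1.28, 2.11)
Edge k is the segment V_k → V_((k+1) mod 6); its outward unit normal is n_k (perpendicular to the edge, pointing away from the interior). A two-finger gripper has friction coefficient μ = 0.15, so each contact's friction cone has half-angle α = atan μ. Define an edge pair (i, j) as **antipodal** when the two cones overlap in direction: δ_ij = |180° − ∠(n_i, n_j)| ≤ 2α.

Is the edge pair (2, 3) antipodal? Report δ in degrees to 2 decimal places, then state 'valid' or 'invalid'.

δ = 97.86°, invalid

α = atan 0.15 = 8.53°;  2α = 17.06°
edge 2: e_2 = (+1.17, +0.90);  n_2 = (+0.6097, -0.7926)
edge 3: e_3 = (-2.02, +3.54);  n_3 = (+0.8685, +0.4956)
∠(n_2, n_3) = 82.14°
δ = |180° − 82.14°| = 97.86°
97.86° > 2α = 17.06°  →  invalid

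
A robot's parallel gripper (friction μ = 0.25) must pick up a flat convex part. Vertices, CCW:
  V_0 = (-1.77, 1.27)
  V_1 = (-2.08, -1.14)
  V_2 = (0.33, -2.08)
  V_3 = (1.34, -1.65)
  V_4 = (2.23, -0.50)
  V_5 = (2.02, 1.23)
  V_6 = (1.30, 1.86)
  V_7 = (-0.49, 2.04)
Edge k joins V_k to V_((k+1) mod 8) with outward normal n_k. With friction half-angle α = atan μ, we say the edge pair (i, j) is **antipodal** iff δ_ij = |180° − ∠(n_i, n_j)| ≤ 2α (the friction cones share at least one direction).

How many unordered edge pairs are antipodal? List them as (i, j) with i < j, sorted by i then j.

count = 5; pairs: (0,4), (1,5), (1,6), (2,7), (3,7)

α = atan 0.25 = 14.04°;  2α = 28.07°
n_0 = (-0.9918, +0.1276)
n_1 = (-0.3634, -0.9316)
n_2 = (+0.3917, -0.9201)
n_3 = (+0.7908, -0.6120)
n_4 = (+0.9927, +0.1205)
n_5 = (+0.6585, +0.7526)
n_6 = (+0.1001, +0.9950)
n_7 = (-0.5155, +0.8569)
  (0,1): δ = 103.98°  ·
  (0,2): δ = 59.61°  ·
  (0,3): δ = 30.41°  ·
  (0,4): δ = 14.25°  ✓
  (0,5): δ = 56.14°  ·
  (0,6): δ = 91.59°  ·
  (0,7): δ = 128.36°  ·
  (1,2): δ = 135.63°  ·
  (1,3): δ = 106.43°  ·
  (1,4): δ = 61.77°  ·
  (1,5): δ = 19.88°  ✓
  (1,6): δ = 15.57°  ✓
  (1,7): δ = 52.34°  ·
  (2,3): δ = 150.80°  ·
  (2,4): δ = 106.14°  ·
  (2,5): δ = 64.25°  ·
  (2,6): δ = 28.80°  ·
  (2,7): δ = 7.97°  ✓
  (3,4): δ = 135.34°  ·
  (3,5): δ = 93.45°  ·
  (3,6): δ = 58.01°  ·
  (3,7): δ = 21.23°  ✓
  (4,5): δ = 138.11°  ·
  (4,6): δ = 102.66°  ·
  (4,7): δ = 65.89°  ·
  (5,6): δ = 144.56°  ·
  (5,7): δ = 107.78°  ·
  (6,7): δ = 143.23°  ·
antipodal pairs: 5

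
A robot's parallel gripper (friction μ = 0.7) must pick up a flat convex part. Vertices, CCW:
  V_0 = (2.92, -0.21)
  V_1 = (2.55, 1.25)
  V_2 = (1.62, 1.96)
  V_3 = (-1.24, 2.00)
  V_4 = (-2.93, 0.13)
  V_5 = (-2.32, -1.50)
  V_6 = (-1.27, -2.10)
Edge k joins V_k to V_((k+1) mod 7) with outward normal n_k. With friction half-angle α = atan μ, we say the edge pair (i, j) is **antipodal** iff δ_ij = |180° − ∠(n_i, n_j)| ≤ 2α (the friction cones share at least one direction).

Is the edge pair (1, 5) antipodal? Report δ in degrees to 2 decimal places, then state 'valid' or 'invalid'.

δ = 7.61°, valid

α = atan 0.7 = 34.99°;  2α = 69.98°
edge 1: e_1 = (-0.93, +0.71);  n_1 = (+0.6068, +0.7948)
edge 5: e_5 = (+1.05, -0.60);  n_5 = (-0.4961, -0.8682)
∠(n_1, n_5) = 172.39°
δ = |180° − 172.39°| = 7.61°
7.61° ≤ 2α = 69.98°  →  valid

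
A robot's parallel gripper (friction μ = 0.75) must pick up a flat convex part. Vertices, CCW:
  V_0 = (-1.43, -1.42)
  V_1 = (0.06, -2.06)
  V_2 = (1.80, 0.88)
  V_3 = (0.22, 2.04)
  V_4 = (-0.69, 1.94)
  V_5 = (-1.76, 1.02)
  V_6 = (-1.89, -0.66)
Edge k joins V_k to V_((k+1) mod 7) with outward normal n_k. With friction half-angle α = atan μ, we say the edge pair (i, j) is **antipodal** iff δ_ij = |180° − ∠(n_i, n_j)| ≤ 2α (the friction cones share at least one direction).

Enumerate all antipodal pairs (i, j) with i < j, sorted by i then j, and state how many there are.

α = atan 0.75 = 36.87°;  2α = 73.74°
n_0 = (-0.3947, -0.9188)
n_1 = (+0.8606, -0.5093)
n_2 = (+0.5918, +0.8061)
n_3 = (-0.1092, +0.9940)
n_4 = (-0.6520, +0.7583)
n_5 = (-0.9970, +0.0772)
n_6 = (-0.8555, -0.5178)
  (0,1): δ = 97.37°  ·
  (0,2): δ = 13.04°  ✓
  (0,3): δ = 29.52°  ✓
  (0,4): δ = 63.93°  ✓
  (0,5): δ = 108.82°  ·
  (0,6): δ = 144.43°  ·
  (1,2): δ = 95.67°  ·
  (1,3): δ = 53.11°  ✓
  (1,4): δ = 18.69°  ✓
  (1,5): δ = 26.19°  ✓
  (1,6): δ = 61.80°  ✓
  (2,3): δ = 137.44°  ·
  (2,4): δ = 103.03°  ·
  (2,5): δ = 58.14°  ✓
  (2,6): δ = 22.53°  ✓
  (3,4): δ = 145.58°  ·
  (3,5): δ = 100.70°  ·
  (3,6): δ = 65.09°  ✓
  (4,5): δ = 135.11°  ·
  (4,6): δ = 99.50°  ·
  (5,6): δ = 144.39°  ·
antipodal pairs: 10

count = 10; pairs: (0,2), (0,3), (0,4), (1,3), (1,4), (1,5), (1,6), (2,5), (2,6), (3,6)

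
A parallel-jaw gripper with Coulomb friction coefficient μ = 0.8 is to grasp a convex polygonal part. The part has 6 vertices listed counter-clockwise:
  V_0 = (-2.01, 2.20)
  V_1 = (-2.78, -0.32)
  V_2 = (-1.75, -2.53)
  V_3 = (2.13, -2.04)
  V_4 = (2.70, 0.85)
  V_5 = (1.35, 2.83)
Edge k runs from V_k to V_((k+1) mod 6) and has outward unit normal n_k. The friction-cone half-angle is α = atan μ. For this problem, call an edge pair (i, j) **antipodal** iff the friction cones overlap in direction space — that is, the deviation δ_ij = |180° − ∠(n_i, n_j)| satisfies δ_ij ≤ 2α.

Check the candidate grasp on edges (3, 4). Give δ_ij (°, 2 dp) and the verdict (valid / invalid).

α = atan 0.8 = 38.66°;  2α = 77.32°
edge 3: e_3 = (+0.57, +2.89);  n_3 = (+0.9811, -0.1935)
edge 4: e_4 = (-1.35, +1.98);  n_4 = (+0.8262, +0.5633)
∠(n_3, n_4) = 45.44°
δ = |180° − 45.44°| = 134.56°
134.56° > 2α = 77.32°  →  invalid

δ = 134.56°, invalid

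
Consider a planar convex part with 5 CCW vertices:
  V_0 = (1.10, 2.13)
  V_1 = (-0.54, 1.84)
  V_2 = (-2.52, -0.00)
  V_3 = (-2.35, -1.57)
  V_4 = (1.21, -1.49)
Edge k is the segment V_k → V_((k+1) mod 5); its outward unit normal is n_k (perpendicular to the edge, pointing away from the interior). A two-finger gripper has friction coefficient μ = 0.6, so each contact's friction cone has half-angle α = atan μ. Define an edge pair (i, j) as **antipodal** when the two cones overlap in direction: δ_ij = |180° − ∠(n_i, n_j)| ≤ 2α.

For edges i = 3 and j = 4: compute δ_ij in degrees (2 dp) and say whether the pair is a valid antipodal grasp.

δ = 89.55°, invalid

α = atan 0.6 = 30.96°;  2α = 61.93°
edge 3: e_3 = (+3.56, +0.08);  n_3 = (+0.0225, -0.9997)
edge 4: e_4 = (-0.11, +3.62);  n_4 = (+0.9995, +0.0304)
∠(n_3, n_4) = 90.45°
δ = |180° − 90.45°| = 89.55°
89.55° > 2α = 61.93°  →  invalid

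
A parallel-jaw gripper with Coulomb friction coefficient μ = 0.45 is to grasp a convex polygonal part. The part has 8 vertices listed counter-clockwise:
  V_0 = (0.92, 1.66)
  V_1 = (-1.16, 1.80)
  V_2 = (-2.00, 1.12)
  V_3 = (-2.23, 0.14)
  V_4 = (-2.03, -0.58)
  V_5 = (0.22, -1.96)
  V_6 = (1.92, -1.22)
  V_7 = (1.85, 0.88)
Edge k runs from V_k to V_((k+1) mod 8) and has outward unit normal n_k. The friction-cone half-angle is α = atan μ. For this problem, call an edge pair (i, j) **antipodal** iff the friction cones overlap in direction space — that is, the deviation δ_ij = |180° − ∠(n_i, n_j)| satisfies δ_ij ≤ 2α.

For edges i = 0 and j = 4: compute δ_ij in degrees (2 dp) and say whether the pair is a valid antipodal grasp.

α = atan 0.45 = 24.23°;  2α = 48.46°
edge 0: e_0 = (-2.08, +0.14);  n_0 = (+0.0672, +0.9977)
edge 4: e_4 = (+2.25, -1.38);  n_4 = (-0.5228, -0.8524)
∠(n_0, n_4) = 152.33°
δ = |180° − 152.33°| = 27.67°
27.67° ≤ 2α = 48.46°  →  valid

δ = 27.67°, valid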